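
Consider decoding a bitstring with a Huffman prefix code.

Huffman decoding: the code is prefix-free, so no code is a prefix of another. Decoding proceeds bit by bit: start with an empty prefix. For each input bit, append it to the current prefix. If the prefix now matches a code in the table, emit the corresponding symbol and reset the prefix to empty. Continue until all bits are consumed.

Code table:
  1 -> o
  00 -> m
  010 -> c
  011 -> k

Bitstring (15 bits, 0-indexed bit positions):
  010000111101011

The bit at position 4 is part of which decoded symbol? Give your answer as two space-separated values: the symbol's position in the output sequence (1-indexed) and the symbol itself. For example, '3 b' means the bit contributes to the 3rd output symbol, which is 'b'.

Answer: 2 m

Derivation:
Bit 0: prefix='0' (no match yet)
Bit 1: prefix='01' (no match yet)
Bit 2: prefix='010' -> emit 'c', reset
Bit 3: prefix='0' (no match yet)
Bit 4: prefix='00' -> emit 'm', reset
Bit 5: prefix='0' (no match yet)
Bit 6: prefix='01' (no match yet)
Bit 7: prefix='011' -> emit 'k', reset
Bit 8: prefix='1' -> emit 'o', reset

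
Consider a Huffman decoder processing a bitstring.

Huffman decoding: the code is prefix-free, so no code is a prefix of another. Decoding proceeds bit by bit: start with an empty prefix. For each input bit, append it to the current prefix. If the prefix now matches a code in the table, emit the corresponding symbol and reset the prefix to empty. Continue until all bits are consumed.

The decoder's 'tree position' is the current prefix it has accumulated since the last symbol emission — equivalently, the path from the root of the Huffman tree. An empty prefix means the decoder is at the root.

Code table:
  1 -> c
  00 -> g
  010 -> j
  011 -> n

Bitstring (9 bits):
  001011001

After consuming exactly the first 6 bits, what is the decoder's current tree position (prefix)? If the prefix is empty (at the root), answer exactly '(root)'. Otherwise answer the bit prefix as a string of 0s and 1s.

Bit 0: prefix='0' (no match yet)
Bit 1: prefix='00' -> emit 'g', reset
Bit 2: prefix='1' -> emit 'c', reset
Bit 3: prefix='0' (no match yet)
Bit 4: prefix='01' (no match yet)
Bit 5: prefix='011' -> emit 'n', reset

Answer: (root)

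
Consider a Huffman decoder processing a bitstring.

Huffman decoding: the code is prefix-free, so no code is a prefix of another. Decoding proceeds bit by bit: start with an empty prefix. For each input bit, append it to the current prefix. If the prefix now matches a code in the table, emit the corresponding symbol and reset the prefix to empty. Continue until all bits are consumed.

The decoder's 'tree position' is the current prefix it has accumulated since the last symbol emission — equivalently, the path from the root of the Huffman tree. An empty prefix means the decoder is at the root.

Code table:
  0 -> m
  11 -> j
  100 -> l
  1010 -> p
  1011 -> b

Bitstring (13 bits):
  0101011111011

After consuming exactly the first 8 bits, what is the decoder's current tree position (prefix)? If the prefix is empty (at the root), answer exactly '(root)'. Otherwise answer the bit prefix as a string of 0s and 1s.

Answer: 1

Derivation:
Bit 0: prefix='0' -> emit 'm', reset
Bit 1: prefix='1' (no match yet)
Bit 2: prefix='10' (no match yet)
Bit 3: prefix='101' (no match yet)
Bit 4: prefix='1010' -> emit 'p', reset
Bit 5: prefix='1' (no match yet)
Bit 6: prefix='11' -> emit 'j', reset
Bit 7: prefix='1' (no match yet)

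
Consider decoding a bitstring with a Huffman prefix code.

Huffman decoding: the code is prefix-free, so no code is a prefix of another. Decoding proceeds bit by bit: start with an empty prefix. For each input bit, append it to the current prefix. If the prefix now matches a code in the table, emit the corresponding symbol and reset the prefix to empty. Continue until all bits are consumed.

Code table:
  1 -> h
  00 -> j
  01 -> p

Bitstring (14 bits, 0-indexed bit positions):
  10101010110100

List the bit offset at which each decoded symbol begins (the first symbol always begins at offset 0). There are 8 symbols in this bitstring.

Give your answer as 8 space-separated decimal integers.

Answer: 0 1 3 5 7 9 10 12

Derivation:
Bit 0: prefix='1' -> emit 'h', reset
Bit 1: prefix='0' (no match yet)
Bit 2: prefix='01' -> emit 'p', reset
Bit 3: prefix='0' (no match yet)
Bit 4: prefix='01' -> emit 'p', reset
Bit 5: prefix='0' (no match yet)
Bit 6: prefix='01' -> emit 'p', reset
Bit 7: prefix='0' (no match yet)
Bit 8: prefix='01' -> emit 'p', reset
Bit 9: prefix='1' -> emit 'h', reset
Bit 10: prefix='0' (no match yet)
Bit 11: prefix='01' -> emit 'p', reset
Bit 12: prefix='0' (no match yet)
Bit 13: prefix='00' -> emit 'j', reset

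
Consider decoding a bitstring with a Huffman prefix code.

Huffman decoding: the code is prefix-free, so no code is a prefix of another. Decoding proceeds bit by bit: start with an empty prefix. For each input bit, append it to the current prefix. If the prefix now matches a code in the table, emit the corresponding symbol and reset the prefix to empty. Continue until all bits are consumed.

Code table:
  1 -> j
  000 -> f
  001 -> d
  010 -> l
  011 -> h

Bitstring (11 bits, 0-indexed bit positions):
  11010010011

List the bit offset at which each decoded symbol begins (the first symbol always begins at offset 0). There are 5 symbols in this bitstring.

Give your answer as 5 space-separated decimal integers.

Bit 0: prefix='1' -> emit 'j', reset
Bit 1: prefix='1' -> emit 'j', reset
Bit 2: prefix='0' (no match yet)
Bit 3: prefix='01' (no match yet)
Bit 4: prefix='010' -> emit 'l', reset
Bit 5: prefix='0' (no match yet)
Bit 6: prefix='01' (no match yet)
Bit 7: prefix='010' -> emit 'l', reset
Bit 8: prefix='0' (no match yet)
Bit 9: prefix='01' (no match yet)
Bit 10: prefix='011' -> emit 'h', reset

Answer: 0 1 2 5 8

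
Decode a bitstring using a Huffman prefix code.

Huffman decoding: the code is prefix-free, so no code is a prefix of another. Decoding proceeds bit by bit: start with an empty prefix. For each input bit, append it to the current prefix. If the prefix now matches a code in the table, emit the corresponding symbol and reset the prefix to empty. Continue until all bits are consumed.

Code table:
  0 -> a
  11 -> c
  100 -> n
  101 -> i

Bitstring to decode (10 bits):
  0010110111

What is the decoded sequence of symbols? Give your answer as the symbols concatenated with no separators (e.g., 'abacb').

Answer: aaiic

Derivation:
Bit 0: prefix='0' -> emit 'a', reset
Bit 1: prefix='0' -> emit 'a', reset
Bit 2: prefix='1' (no match yet)
Bit 3: prefix='10' (no match yet)
Bit 4: prefix='101' -> emit 'i', reset
Bit 5: prefix='1' (no match yet)
Bit 6: prefix='10' (no match yet)
Bit 7: prefix='101' -> emit 'i', reset
Bit 8: prefix='1' (no match yet)
Bit 9: prefix='11' -> emit 'c', reset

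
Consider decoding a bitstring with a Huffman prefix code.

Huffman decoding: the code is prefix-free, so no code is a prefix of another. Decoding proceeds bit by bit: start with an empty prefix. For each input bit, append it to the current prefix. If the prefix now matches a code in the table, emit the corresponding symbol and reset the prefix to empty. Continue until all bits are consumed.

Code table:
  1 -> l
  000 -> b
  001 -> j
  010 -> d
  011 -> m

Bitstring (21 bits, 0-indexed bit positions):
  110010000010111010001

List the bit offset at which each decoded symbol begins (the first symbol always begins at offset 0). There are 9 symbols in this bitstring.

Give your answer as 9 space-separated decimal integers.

Bit 0: prefix='1' -> emit 'l', reset
Bit 1: prefix='1' -> emit 'l', reset
Bit 2: prefix='0' (no match yet)
Bit 3: prefix='00' (no match yet)
Bit 4: prefix='001' -> emit 'j', reset
Bit 5: prefix='0' (no match yet)
Bit 6: prefix='00' (no match yet)
Bit 7: prefix='000' -> emit 'b', reset
Bit 8: prefix='0' (no match yet)
Bit 9: prefix='00' (no match yet)
Bit 10: prefix='001' -> emit 'j', reset
Bit 11: prefix='0' (no match yet)
Bit 12: prefix='01' (no match yet)
Bit 13: prefix='011' -> emit 'm', reset
Bit 14: prefix='1' -> emit 'l', reset
Bit 15: prefix='0' (no match yet)
Bit 16: prefix='01' (no match yet)
Bit 17: prefix='010' -> emit 'd', reset
Bit 18: prefix='0' (no match yet)
Bit 19: prefix='00' (no match yet)
Bit 20: prefix='001' -> emit 'j', reset

Answer: 0 1 2 5 8 11 14 15 18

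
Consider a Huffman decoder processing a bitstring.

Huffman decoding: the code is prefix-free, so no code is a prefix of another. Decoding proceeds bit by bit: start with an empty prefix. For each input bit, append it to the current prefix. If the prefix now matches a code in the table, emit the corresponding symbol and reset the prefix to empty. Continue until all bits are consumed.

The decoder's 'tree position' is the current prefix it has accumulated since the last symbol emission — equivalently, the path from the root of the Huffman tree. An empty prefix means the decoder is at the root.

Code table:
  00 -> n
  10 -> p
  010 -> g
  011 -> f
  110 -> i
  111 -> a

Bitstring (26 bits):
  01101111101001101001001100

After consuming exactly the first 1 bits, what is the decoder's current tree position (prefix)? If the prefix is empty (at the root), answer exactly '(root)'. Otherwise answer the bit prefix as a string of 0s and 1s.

Bit 0: prefix='0' (no match yet)

Answer: 0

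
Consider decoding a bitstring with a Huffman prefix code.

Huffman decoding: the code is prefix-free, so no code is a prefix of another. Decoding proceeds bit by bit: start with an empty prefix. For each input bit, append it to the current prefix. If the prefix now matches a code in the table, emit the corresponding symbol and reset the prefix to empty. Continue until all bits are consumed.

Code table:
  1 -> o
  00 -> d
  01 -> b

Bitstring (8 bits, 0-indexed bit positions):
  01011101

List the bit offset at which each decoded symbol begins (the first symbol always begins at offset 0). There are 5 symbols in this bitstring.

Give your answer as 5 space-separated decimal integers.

Answer: 0 2 4 5 6

Derivation:
Bit 0: prefix='0' (no match yet)
Bit 1: prefix='01' -> emit 'b', reset
Bit 2: prefix='0' (no match yet)
Bit 3: prefix='01' -> emit 'b', reset
Bit 4: prefix='1' -> emit 'o', reset
Bit 5: prefix='1' -> emit 'o', reset
Bit 6: prefix='0' (no match yet)
Bit 7: prefix='01' -> emit 'b', reset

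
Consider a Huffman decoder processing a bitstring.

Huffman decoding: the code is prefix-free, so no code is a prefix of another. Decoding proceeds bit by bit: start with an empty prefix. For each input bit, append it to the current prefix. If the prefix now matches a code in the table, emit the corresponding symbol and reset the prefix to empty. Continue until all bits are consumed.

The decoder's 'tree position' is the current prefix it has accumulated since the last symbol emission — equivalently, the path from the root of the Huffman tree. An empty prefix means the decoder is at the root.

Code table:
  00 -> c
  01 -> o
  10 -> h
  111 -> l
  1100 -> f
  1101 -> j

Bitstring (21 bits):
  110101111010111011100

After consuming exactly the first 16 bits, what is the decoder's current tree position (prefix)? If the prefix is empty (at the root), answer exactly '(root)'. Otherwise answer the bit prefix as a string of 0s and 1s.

Answer: 110

Derivation:
Bit 0: prefix='1' (no match yet)
Bit 1: prefix='11' (no match yet)
Bit 2: prefix='110' (no match yet)
Bit 3: prefix='1101' -> emit 'j', reset
Bit 4: prefix='0' (no match yet)
Bit 5: prefix='01' -> emit 'o', reset
Bit 6: prefix='1' (no match yet)
Bit 7: prefix='11' (no match yet)
Bit 8: prefix='111' -> emit 'l', reset
Bit 9: prefix='0' (no match yet)
Bit 10: prefix='01' -> emit 'o', reset
Bit 11: prefix='0' (no match yet)
Bit 12: prefix='01' -> emit 'o', reset
Bit 13: prefix='1' (no match yet)
Bit 14: prefix='11' (no match yet)
Bit 15: prefix='110' (no match yet)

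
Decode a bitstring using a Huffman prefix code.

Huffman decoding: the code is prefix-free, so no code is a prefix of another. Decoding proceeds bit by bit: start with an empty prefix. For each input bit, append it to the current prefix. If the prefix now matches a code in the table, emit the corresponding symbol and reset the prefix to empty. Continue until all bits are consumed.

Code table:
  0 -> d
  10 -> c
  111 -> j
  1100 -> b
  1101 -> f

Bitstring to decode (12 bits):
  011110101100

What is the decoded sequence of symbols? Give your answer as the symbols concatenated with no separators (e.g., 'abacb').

Bit 0: prefix='0' -> emit 'd', reset
Bit 1: prefix='1' (no match yet)
Bit 2: prefix='11' (no match yet)
Bit 3: prefix='111' -> emit 'j', reset
Bit 4: prefix='1' (no match yet)
Bit 5: prefix='10' -> emit 'c', reset
Bit 6: prefix='1' (no match yet)
Bit 7: prefix='10' -> emit 'c', reset
Bit 8: prefix='1' (no match yet)
Bit 9: prefix='11' (no match yet)
Bit 10: prefix='110' (no match yet)
Bit 11: prefix='1100' -> emit 'b', reset

Answer: djccb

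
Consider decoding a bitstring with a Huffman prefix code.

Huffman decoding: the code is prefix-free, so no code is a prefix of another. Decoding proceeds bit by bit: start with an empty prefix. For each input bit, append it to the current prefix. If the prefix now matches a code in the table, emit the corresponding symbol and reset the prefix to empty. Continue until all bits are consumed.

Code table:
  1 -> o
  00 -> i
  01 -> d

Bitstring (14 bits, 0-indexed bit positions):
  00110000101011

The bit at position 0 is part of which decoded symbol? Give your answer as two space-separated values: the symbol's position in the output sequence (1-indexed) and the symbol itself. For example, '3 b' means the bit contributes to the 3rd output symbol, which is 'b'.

Answer: 1 i

Derivation:
Bit 0: prefix='0' (no match yet)
Bit 1: prefix='00' -> emit 'i', reset
Bit 2: prefix='1' -> emit 'o', reset
Bit 3: prefix='1' -> emit 'o', reset
Bit 4: prefix='0' (no match yet)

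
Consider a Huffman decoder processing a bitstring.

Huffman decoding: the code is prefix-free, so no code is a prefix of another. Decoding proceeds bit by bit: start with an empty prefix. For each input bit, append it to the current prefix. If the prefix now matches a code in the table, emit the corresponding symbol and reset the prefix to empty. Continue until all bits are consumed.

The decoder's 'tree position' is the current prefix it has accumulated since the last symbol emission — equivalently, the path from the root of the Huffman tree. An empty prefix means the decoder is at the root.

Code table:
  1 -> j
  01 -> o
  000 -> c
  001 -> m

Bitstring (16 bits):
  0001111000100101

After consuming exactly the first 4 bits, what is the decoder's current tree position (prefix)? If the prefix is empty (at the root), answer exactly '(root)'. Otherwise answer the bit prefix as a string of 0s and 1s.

Answer: (root)

Derivation:
Bit 0: prefix='0' (no match yet)
Bit 1: prefix='00' (no match yet)
Bit 2: prefix='000' -> emit 'c', reset
Bit 3: prefix='1' -> emit 'j', reset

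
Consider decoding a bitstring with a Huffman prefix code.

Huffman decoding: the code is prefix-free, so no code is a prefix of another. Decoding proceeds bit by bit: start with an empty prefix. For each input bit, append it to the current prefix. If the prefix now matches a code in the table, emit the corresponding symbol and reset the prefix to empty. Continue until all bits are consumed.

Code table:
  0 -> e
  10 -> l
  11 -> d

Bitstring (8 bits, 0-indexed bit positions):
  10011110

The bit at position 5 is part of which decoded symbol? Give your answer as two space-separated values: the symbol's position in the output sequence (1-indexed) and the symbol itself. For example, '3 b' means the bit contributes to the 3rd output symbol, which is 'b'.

Bit 0: prefix='1' (no match yet)
Bit 1: prefix='10' -> emit 'l', reset
Bit 2: prefix='0' -> emit 'e', reset
Bit 3: prefix='1' (no match yet)
Bit 4: prefix='11' -> emit 'd', reset
Bit 5: prefix='1' (no match yet)
Bit 6: prefix='11' -> emit 'd', reset
Bit 7: prefix='0' -> emit 'e', reset

Answer: 4 d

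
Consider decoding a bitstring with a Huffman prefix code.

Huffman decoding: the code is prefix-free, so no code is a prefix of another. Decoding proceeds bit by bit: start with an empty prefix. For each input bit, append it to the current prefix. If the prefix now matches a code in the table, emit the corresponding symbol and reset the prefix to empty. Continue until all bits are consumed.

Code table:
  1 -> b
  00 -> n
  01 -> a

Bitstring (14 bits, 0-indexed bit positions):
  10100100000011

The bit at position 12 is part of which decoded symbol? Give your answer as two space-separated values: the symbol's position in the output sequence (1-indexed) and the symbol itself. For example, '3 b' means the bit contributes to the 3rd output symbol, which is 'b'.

Answer: 8 b

Derivation:
Bit 0: prefix='1' -> emit 'b', reset
Bit 1: prefix='0' (no match yet)
Bit 2: prefix='01' -> emit 'a', reset
Bit 3: prefix='0' (no match yet)
Bit 4: prefix='00' -> emit 'n', reset
Bit 5: prefix='1' -> emit 'b', reset
Bit 6: prefix='0' (no match yet)
Bit 7: prefix='00' -> emit 'n', reset
Bit 8: prefix='0' (no match yet)
Bit 9: prefix='00' -> emit 'n', reset
Bit 10: prefix='0' (no match yet)
Bit 11: prefix='00' -> emit 'n', reset
Bit 12: prefix='1' -> emit 'b', reset
Bit 13: prefix='1' -> emit 'b', reset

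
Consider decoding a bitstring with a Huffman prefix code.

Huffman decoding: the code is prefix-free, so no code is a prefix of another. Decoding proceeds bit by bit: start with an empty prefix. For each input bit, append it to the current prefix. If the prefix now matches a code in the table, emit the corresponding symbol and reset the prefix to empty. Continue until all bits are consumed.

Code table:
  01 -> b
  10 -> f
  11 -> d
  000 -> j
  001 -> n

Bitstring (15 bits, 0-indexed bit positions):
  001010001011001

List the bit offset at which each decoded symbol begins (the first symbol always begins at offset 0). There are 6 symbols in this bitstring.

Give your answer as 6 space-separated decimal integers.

Bit 0: prefix='0' (no match yet)
Bit 1: prefix='00' (no match yet)
Bit 2: prefix='001' -> emit 'n', reset
Bit 3: prefix='0' (no match yet)
Bit 4: prefix='01' -> emit 'b', reset
Bit 5: prefix='0' (no match yet)
Bit 6: prefix='00' (no match yet)
Bit 7: prefix='000' -> emit 'j', reset
Bit 8: prefix='1' (no match yet)
Bit 9: prefix='10' -> emit 'f', reset
Bit 10: prefix='1' (no match yet)
Bit 11: prefix='11' -> emit 'd', reset
Bit 12: prefix='0' (no match yet)
Bit 13: prefix='00' (no match yet)
Bit 14: prefix='001' -> emit 'n', reset

Answer: 0 3 5 8 10 12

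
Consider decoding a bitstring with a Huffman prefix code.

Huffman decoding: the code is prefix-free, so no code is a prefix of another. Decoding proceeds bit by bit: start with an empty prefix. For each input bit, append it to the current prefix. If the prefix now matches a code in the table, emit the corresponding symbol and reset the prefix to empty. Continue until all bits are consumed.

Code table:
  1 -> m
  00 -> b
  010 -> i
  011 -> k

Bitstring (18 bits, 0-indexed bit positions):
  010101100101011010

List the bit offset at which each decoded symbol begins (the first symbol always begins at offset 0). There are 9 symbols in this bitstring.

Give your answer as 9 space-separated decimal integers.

Bit 0: prefix='0' (no match yet)
Bit 1: prefix='01' (no match yet)
Bit 2: prefix='010' -> emit 'i', reset
Bit 3: prefix='1' -> emit 'm', reset
Bit 4: prefix='0' (no match yet)
Bit 5: prefix='01' (no match yet)
Bit 6: prefix='011' -> emit 'k', reset
Bit 7: prefix='0' (no match yet)
Bit 8: prefix='00' -> emit 'b', reset
Bit 9: prefix='1' -> emit 'm', reset
Bit 10: prefix='0' (no match yet)
Bit 11: prefix='01' (no match yet)
Bit 12: prefix='010' -> emit 'i', reset
Bit 13: prefix='1' -> emit 'm', reset
Bit 14: prefix='1' -> emit 'm', reset
Bit 15: prefix='0' (no match yet)
Bit 16: prefix='01' (no match yet)
Bit 17: prefix='010' -> emit 'i', reset

Answer: 0 3 4 7 9 10 13 14 15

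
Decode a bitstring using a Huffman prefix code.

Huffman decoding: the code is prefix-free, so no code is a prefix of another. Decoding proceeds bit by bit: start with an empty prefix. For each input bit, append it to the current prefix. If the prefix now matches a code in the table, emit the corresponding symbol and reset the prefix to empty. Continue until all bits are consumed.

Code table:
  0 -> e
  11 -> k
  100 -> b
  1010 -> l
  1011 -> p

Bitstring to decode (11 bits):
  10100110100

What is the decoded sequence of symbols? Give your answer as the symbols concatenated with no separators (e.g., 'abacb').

Answer: lekeb

Derivation:
Bit 0: prefix='1' (no match yet)
Bit 1: prefix='10' (no match yet)
Bit 2: prefix='101' (no match yet)
Bit 3: prefix='1010' -> emit 'l', reset
Bit 4: prefix='0' -> emit 'e', reset
Bit 5: prefix='1' (no match yet)
Bit 6: prefix='11' -> emit 'k', reset
Bit 7: prefix='0' -> emit 'e', reset
Bit 8: prefix='1' (no match yet)
Bit 9: prefix='10' (no match yet)
Bit 10: prefix='100' -> emit 'b', reset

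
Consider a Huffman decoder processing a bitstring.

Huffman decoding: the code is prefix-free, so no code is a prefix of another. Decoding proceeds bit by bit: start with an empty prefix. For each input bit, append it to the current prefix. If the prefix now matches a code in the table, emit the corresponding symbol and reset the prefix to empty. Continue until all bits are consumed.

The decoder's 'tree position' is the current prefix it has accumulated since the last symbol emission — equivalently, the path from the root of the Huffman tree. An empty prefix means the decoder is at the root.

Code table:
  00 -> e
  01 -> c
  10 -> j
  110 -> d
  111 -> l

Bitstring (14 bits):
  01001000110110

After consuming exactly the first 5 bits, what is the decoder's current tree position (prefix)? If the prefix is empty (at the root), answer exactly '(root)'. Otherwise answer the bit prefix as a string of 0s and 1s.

Answer: 1

Derivation:
Bit 0: prefix='0' (no match yet)
Bit 1: prefix='01' -> emit 'c', reset
Bit 2: prefix='0' (no match yet)
Bit 3: prefix='00' -> emit 'e', reset
Bit 4: prefix='1' (no match yet)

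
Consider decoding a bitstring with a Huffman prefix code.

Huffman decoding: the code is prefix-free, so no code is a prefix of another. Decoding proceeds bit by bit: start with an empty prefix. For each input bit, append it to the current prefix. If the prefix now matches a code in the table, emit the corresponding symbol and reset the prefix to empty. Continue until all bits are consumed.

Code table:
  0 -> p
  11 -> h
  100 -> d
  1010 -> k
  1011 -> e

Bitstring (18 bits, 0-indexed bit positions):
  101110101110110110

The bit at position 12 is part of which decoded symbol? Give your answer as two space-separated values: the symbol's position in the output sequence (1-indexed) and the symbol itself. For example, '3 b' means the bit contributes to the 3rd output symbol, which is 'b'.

Bit 0: prefix='1' (no match yet)
Bit 1: prefix='10' (no match yet)
Bit 2: prefix='101' (no match yet)
Bit 3: prefix='1011' -> emit 'e', reset
Bit 4: prefix='1' (no match yet)
Bit 5: prefix='10' (no match yet)
Bit 6: prefix='101' (no match yet)
Bit 7: prefix='1010' -> emit 'k', reset
Bit 8: prefix='1' (no match yet)
Bit 9: prefix='11' -> emit 'h', reset
Bit 10: prefix='1' (no match yet)
Bit 11: prefix='10' (no match yet)
Bit 12: prefix='101' (no match yet)
Bit 13: prefix='1011' -> emit 'e', reset
Bit 14: prefix='0' -> emit 'p', reset
Bit 15: prefix='1' (no match yet)
Bit 16: prefix='11' -> emit 'h', reset

Answer: 4 e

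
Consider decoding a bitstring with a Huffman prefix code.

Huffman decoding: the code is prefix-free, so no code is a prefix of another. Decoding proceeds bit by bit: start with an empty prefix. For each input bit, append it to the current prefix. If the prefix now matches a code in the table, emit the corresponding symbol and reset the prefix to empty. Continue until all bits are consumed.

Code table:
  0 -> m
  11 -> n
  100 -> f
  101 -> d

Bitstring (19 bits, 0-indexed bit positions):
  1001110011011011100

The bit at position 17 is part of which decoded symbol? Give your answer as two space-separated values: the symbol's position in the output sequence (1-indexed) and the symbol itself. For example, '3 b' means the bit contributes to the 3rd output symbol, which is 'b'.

Bit 0: prefix='1' (no match yet)
Bit 1: prefix='10' (no match yet)
Bit 2: prefix='100' -> emit 'f', reset
Bit 3: prefix='1' (no match yet)
Bit 4: prefix='11' -> emit 'n', reset
Bit 5: prefix='1' (no match yet)
Bit 6: prefix='10' (no match yet)
Bit 7: prefix='100' -> emit 'f', reset
Bit 8: prefix='1' (no match yet)
Bit 9: prefix='11' -> emit 'n', reset
Bit 10: prefix='0' -> emit 'm', reset
Bit 11: prefix='1' (no match yet)
Bit 12: prefix='11' -> emit 'n', reset
Bit 13: prefix='0' -> emit 'm', reset
Bit 14: prefix='1' (no match yet)
Bit 15: prefix='11' -> emit 'n', reset
Bit 16: prefix='1' (no match yet)
Bit 17: prefix='10' (no match yet)
Bit 18: prefix='100' -> emit 'f', reset

Answer: 9 f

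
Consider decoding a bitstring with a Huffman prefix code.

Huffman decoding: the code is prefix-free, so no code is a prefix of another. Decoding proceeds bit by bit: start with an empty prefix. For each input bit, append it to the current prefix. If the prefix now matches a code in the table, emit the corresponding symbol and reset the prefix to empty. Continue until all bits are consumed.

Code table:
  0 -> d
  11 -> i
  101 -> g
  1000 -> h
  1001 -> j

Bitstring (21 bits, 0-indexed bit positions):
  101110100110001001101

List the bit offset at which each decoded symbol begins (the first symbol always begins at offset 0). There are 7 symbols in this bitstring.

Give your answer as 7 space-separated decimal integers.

Bit 0: prefix='1' (no match yet)
Bit 1: prefix='10' (no match yet)
Bit 2: prefix='101' -> emit 'g', reset
Bit 3: prefix='1' (no match yet)
Bit 4: prefix='11' -> emit 'i', reset
Bit 5: prefix='0' -> emit 'd', reset
Bit 6: prefix='1' (no match yet)
Bit 7: prefix='10' (no match yet)
Bit 8: prefix='100' (no match yet)
Bit 9: prefix='1001' -> emit 'j', reset
Bit 10: prefix='1' (no match yet)
Bit 11: prefix='10' (no match yet)
Bit 12: prefix='100' (no match yet)
Bit 13: prefix='1000' -> emit 'h', reset
Bit 14: prefix='1' (no match yet)
Bit 15: prefix='10' (no match yet)
Bit 16: prefix='100' (no match yet)
Bit 17: prefix='1001' -> emit 'j', reset
Bit 18: prefix='1' (no match yet)
Bit 19: prefix='10' (no match yet)
Bit 20: prefix='101' -> emit 'g', reset

Answer: 0 3 5 6 10 14 18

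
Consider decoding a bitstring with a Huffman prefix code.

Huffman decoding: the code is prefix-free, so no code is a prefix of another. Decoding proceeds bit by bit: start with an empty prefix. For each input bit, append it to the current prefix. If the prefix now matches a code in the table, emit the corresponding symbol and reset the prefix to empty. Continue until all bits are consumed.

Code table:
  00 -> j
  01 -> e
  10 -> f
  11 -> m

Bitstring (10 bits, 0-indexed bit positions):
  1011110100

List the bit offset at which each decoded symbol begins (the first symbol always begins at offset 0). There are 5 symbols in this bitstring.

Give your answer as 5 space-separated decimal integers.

Bit 0: prefix='1' (no match yet)
Bit 1: prefix='10' -> emit 'f', reset
Bit 2: prefix='1' (no match yet)
Bit 3: prefix='11' -> emit 'm', reset
Bit 4: prefix='1' (no match yet)
Bit 5: prefix='11' -> emit 'm', reset
Bit 6: prefix='0' (no match yet)
Bit 7: prefix='01' -> emit 'e', reset
Bit 8: prefix='0' (no match yet)
Bit 9: prefix='00' -> emit 'j', reset

Answer: 0 2 4 6 8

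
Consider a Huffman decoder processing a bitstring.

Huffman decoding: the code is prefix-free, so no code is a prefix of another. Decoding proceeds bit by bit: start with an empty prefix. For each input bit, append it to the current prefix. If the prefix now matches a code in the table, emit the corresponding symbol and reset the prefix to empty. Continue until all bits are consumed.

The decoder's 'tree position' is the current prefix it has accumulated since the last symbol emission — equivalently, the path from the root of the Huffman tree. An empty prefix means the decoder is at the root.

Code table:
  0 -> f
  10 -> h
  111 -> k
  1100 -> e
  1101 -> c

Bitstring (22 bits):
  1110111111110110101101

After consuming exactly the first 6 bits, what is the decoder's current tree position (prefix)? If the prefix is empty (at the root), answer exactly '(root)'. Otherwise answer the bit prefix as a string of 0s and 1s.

Bit 0: prefix='1' (no match yet)
Bit 1: prefix='11' (no match yet)
Bit 2: prefix='111' -> emit 'k', reset
Bit 3: prefix='0' -> emit 'f', reset
Bit 4: prefix='1' (no match yet)
Bit 5: prefix='11' (no match yet)

Answer: 11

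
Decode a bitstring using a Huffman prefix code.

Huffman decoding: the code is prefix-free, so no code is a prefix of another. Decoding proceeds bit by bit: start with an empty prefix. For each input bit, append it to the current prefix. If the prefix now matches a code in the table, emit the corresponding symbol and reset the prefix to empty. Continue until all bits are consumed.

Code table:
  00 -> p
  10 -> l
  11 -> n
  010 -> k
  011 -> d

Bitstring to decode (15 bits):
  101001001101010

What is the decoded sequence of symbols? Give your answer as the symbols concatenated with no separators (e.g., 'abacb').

Answer: llkdkl

Derivation:
Bit 0: prefix='1' (no match yet)
Bit 1: prefix='10' -> emit 'l', reset
Bit 2: prefix='1' (no match yet)
Bit 3: prefix='10' -> emit 'l', reset
Bit 4: prefix='0' (no match yet)
Bit 5: prefix='01' (no match yet)
Bit 6: prefix='010' -> emit 'k', reset
Bit 7: prefix='0' (no match yet)
Bit 8: prefix='01' (no match yet)
Bit 9: prefix='011' -> emit 'd', reset
Bit 10: prefix='0' (no match yet)
Bit 11: prefix='01' (no match yet)
Bit 12: prefix='010' -> emit 'k', reset
Bit 13: prefix='1' (no match yet)
Bit 14: prefix='10' -> emit 'l', reset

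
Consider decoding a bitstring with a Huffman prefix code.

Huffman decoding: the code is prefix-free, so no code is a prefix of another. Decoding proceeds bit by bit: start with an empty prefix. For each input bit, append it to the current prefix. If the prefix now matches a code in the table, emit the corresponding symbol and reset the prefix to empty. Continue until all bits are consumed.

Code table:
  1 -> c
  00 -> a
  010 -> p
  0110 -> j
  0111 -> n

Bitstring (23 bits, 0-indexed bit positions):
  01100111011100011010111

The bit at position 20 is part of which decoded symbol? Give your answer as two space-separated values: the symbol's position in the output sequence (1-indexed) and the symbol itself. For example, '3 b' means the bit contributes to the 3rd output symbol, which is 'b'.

Bit 0: prefix='0' (no match yet)
Bit 1: prefix='01' (no match yet)
Bit 2: prefix='011' (no match yet)
Bit 3: prefix='0110' -> emit 'j', reset
Bit 4: prefix='0' (no match yet)
Bit 5: prefix='01' (no match yet)
Bit 6: prefix='011' (no match yet)
Bit 7: prefix='0111' -> emit 'n', reset
Bit 8: prefix='0' (no match yet)
Bit 9: prefix='01' (no match yet)
Bit 10: prefix='011' (no match yet)
Bit 11: prefix='0111' -> emit 'n', reset
Bit 12: prefix='0' (no match yet)
Bit 13: prefix='00' -> emit 'a', reset
Bit 14: prefix='0' (no match yet)
Bit 15: prefix='01' (no match yet)
Bit 16: prefix='011' (no match yet)
Bit 17: prefix='0110' -> emit 'j', reset
Bit 18: prefix='1' -> emit 'c', reset
Bit 19: prefix='0' (no match yet)
Bit 20: prefix='01' (no match yet)
Bit 21: prefix='011' (no match yet)
Bit 22: prefix='0111' -> emit 'n', reset

Answer: 7 n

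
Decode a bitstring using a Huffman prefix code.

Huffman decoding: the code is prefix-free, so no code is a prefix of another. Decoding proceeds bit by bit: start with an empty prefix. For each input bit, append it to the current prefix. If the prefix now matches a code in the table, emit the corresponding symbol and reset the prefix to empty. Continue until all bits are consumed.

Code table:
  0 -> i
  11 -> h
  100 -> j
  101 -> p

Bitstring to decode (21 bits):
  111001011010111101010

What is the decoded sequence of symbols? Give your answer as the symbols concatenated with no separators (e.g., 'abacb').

Answer: hjppihhipi

Derivation:
Bit 0: prefix='1' (no match yet)
Bit 1: prefix='11' -> emit 'h', reset
Bit 2: prefix='1' (no match yet)
Bit 3: prefix='10' (no match yet)
Bit 4: prefix='100' -> emit 'j', reset
Bit 5: prefix='1' (no match yet)
Bit 6: prefix='10' (no match yet)
Bit 7: prefix='101' -> emit 'p', reset
Bit 8: prefix='1' (no match yet)
Bit 9: prefix='10' (no match yet)
Bit 10: prefix='101' -> emit 'p', reset
Bit 11: prefix='0' -> emit 'i', reset
Bit 12: prefix='1' (no match yet)
Bit 13: prefix='11' -> emit 'h', reset
Bit 14: prefix='1' (no match yet)
Bit 15: prefix='11' -> emit 'h', reset
Bit 16: prefix='0' -> emit 'i', reset
Bit 17: prefix='1' (no match yet)
Bit 18: prefix='10' (no match yet)
Bit 19: prefix='101' -> emit 'p', reset
Bit 20: prefix='0' -> emit 'i', reset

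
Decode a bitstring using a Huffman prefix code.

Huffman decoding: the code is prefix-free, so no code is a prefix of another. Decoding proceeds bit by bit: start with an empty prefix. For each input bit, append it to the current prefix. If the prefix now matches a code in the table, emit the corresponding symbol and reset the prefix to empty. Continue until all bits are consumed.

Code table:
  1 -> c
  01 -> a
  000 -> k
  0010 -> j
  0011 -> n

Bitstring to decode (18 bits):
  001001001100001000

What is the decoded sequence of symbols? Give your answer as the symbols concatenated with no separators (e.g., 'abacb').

Answer: jankak

Derivation:
Bit 0: prefix='0' (no match yet)
Bit 1: prefix='00' (no match yet)
Bit 2: prefix='001' (no match yet)
Bit 3: prefix='0010' -> emit 'j', reset
Bit 4: prefix='0' (no match yet)
Bit 5: prefix='01' -> emit 'a', reset
Bit 6: prefix='0' (no match yet)
Bit 7: prefix='00' (no match yet)
Bit 8: prefix='001' (no match yet)
Bit 9: prefix='0011' -> emit 'n', reset
Bit 10: prefix='0' (no match yet)
Bit 11: prefix='00' (no match yet)
Bit 12: prefix='000' -> emit 'k', reset
Bit 13: prefix='0' (no match yet)
Bit 14: prefix='01' -> emit 'a', reset
Bit 15: prefix='0' (no match yet)
Bit 16: prefix='00' (no match yet)
Bit 17: prefix='000' -> emit 'k', reset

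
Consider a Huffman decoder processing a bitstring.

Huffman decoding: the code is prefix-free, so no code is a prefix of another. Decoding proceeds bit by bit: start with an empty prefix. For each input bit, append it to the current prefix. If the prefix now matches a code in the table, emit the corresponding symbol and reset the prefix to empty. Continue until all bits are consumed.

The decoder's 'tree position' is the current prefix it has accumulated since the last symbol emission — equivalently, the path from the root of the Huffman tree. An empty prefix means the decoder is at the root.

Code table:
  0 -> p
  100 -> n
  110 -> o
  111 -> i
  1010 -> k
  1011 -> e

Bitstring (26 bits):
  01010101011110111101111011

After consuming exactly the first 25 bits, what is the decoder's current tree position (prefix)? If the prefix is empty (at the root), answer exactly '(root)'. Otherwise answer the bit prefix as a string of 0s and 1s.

Answer: 101

Derivation:
Bit 0: prefix='0' -> emit 'p', reset
Bit 1: prefix='1' (no match yet)
Bit 2: prefix='10' (no match yet)
Bit 3: prefix='101' (no match yet)
Bit 4: prefix='1010' -> emit 'k', reset
Bit 5: prefix='1' (no match yet)
Bit 6: prefix='10' (no match yet)
Bit 7: prefix='101' (no match yet)
Bit 8: prefix='1010' -> emit 'k', reset
Bit 9: prefix='1' (no match yet)
Bit 10: prefix='11' (no match yet)
Bit 11: prefix='111' -> emit 'i', reset
Bit 12: prefix='1' (no match yet)
Bit 13: prefix='10' (no match yet)
Bit 14: prefix='101' (no match yet)
Bit 15: prefix='1011' -> emit 'e', reset
Bit 16: prefix='1' (no match yet)
Bit 17: prefix='11' (no match yet)
Bit 18: prefix='110' -> emit 'o', reset
Bit 19: prefix='1' (no match yet)
Bit 20: prefix='11' (no match yet)
Bit 21: prefix='111' -> emit 'i', reset
Bit 22: prefix='1' (no match yet)
Bit 23: prefix='10' (no match yet)
Bit 24: prefix='101' (no match yet)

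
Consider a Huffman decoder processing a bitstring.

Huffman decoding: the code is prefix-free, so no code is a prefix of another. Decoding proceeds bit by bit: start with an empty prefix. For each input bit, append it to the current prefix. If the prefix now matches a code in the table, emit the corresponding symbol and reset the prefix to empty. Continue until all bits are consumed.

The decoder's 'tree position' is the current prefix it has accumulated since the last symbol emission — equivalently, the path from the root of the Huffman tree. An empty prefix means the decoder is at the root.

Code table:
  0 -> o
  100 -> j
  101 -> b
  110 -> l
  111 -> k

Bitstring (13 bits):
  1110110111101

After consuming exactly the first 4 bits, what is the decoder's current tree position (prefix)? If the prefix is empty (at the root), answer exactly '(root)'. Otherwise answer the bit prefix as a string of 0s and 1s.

Answer: (root)

Derivation:
Bit 0: prefix='1' (no match yet)
Bit 1: prefix='11' (no match yet)
Bit 2: prefix='111' -> emit 'k', reset
Bit 3: prefix='0' -> emit 'o', reset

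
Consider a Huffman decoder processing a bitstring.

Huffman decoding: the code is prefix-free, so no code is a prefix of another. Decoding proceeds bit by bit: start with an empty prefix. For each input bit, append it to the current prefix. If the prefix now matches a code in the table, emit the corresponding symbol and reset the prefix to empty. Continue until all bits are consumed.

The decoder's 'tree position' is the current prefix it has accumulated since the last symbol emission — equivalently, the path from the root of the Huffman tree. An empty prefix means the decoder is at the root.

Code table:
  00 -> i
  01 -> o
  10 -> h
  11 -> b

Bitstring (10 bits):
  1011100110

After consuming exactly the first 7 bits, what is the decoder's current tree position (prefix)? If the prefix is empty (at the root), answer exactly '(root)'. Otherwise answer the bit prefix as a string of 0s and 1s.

Bit 0: prefix='1' (no match yet)
Bit 1: prefix='10' -> emit 'h', reset
Bit 2: prefix='1' (no match yet)
Bit 3: prefix='11' -> emit 'b', reset
Bit 4: prefix='1' (no match yet)
Bit 5: prefix='10' -> emit 'h', reset
Bit 6: prefix='0' (no match yet)

Answer: 0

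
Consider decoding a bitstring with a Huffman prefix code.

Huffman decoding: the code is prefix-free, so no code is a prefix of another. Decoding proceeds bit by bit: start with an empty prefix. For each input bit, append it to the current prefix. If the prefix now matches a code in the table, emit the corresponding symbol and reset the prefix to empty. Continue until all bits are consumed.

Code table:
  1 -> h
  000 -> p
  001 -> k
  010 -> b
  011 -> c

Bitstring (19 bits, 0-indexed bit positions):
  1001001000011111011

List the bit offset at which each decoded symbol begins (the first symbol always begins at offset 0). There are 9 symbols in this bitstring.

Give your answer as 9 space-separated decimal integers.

Answer: 0 1 4 7 10 13 14 15 16

Derivation:
Bit 0: prefix='1' -> emit 'h', reset
Bit 1: prefix='0' (no match yet)
Bit 2: prefix='00' (no match yet)
Bit 3: prefix='001' -> emit 'k', reset
Bit 4: prefix='0' (no match yet)
Bit 5: prefix='00' (no match yet)
Bit 6: prefix='001' -> emit 'k', reset
Bit 7: prefix='0' (no match yet)
Bit 8: prefix='00' (no match yet)
Bit 9: prefix='000' -> emit 'p', reset
Bit 10: prefix='0' (no match yet)
Bit 11: prefix='01' (no match yet)
Bit 12: prefix='011' -> emit 'c', reset
Bit 13: prefix='1' -> emit 'h', reset
Bit 14: prefix='1' -> emit 'h', reset
Bit 15: prefix='1' -> emit 'h', reset
Bit 16: prefix='0' (no match yet)
Bit 17: prefix='01' (no match yet)
Bit 18: prefix='011' -> emit 'c', reset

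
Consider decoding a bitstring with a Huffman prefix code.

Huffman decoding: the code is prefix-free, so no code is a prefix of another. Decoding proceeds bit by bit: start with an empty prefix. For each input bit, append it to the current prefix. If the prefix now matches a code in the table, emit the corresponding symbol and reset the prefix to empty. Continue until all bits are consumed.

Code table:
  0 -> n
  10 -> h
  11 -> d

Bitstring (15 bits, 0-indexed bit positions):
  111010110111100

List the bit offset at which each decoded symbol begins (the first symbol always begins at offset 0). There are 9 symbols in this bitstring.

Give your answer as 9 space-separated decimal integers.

Answer: 0 2 4 6 8 9 11 13 14

Derivation:
Bit 0: prefix='1' (no match yet)
Bit 1: prefix='11' -> emit 'd', reset
Bit 2: prefix='1' (no match yet)
Bit 3: prefix='10' -> emit 'h', reset
Bit 4: prefix='1' (no match yet)
Bit 5: prefix='10' -> emit 'h', reset
Bit 6: prefix='1' (no match yet)
Bit 7: prefix='11' -> emit 'd', reset
Bit 8: prefix='0' -> emit 'n', reset
Bit 9: prefix='1' (no match yet)
Bit 10: prefix='11' -> emit 'd', reset
Bit 11: prefix='1' (no match yet)
Bit 12: prefix='11' -> emit 'd', reset
Bit 13: prefix='0' -> emit 'n', reset
Bit 14: prefix='0' -> emit 'n', reset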